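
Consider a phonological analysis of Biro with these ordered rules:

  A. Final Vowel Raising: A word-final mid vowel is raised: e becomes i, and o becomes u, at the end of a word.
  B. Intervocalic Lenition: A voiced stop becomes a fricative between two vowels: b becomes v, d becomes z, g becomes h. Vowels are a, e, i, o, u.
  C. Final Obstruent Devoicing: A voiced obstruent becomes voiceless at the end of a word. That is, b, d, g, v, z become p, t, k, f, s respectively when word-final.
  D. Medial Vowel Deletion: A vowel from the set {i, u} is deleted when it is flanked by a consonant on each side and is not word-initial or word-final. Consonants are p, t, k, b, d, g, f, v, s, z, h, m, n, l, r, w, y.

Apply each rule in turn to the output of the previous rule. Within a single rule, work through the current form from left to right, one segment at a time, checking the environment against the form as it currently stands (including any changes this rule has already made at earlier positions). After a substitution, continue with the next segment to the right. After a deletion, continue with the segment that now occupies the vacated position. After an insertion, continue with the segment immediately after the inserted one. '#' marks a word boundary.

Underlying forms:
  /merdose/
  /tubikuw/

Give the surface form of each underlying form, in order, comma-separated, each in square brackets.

/merdose/:
  A Final Vowel Raising: [merdose] → [merdosi]
  B Intervocalic Lenition: no change — [merdosi]
  C Final Obstruent Devoicing: no change — [merdosi]
  D Medial Vowel Deletion: no change — [merdosi]
/tubikuw/:
  A Final Vowel Raising: no change — [tubikuw]
  B Intervocalic Lenition: [tubikuw] → [tuvikuw]
  C Final Obstruent Devoicing: no change — [tuvikuw]
  D Medial Vowel Deletion: [tuvikuw] → [tvkw]

[merdosi], [tvkw]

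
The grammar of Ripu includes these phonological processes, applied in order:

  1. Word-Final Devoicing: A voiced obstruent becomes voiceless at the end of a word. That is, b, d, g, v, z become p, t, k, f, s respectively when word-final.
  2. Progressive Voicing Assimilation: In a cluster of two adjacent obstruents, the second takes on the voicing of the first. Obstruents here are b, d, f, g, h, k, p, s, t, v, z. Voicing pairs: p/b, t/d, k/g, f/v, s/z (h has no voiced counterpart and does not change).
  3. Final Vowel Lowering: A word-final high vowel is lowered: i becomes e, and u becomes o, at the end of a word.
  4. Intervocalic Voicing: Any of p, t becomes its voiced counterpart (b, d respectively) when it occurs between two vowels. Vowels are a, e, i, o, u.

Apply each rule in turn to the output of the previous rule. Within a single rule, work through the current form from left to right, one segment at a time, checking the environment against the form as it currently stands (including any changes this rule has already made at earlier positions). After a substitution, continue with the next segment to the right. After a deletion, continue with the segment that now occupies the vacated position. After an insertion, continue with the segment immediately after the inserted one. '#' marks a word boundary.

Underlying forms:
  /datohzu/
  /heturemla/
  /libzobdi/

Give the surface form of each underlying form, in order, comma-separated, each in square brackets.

/datohzu/:
  1 Word-Final Devoicing: no change — [datohzu]
  2 Progressive Voicing Assimilation: [datohzu] → [datohsu]
  3 Final Vowel Lowering: [datohsu] → [datohso]
  4 Intervocalic Voicing: [datohso] → [dadohso]
/heturemla/:
  1 Word-Final Devoicing: no change — [heturemla]
  2 Progressive Voicing Assimilation: no change — [heturemla]
  3 Final Vowel Lowering: no change — [heturemla]
  4 Intervocalic Voicing: [heturemla] → [heduremla]
/libzobdi/:
  1 Word-Final Devoicing: no change — [libzobdi]
  2 Progressive Voicing Assimilation: no change — [libzobdi]
  3 Final Vowel Lowering: [libzobdi] → [libzobde]
  4 Intervocalic Voicing: no change — [libzobde]

[dadohso], [heduremla], [libzobde]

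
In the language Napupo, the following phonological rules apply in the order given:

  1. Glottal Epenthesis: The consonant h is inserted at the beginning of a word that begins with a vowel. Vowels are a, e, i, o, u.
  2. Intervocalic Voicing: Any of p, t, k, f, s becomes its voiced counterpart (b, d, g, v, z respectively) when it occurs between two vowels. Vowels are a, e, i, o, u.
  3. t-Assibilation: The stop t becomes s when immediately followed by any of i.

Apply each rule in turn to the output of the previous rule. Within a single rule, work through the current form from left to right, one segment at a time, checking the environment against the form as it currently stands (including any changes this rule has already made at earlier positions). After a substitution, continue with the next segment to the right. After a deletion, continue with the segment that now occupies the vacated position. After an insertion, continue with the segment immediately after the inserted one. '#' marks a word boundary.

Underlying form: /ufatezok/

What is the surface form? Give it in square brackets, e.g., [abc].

1 Glottal Epenthesis: [ufatezok] → [hufatezok]
2 Intervocalic Voicing: [hufatezok] → [huvadezok]
3 t-Assibilation: no change — [huvadezok]

[huvadezok]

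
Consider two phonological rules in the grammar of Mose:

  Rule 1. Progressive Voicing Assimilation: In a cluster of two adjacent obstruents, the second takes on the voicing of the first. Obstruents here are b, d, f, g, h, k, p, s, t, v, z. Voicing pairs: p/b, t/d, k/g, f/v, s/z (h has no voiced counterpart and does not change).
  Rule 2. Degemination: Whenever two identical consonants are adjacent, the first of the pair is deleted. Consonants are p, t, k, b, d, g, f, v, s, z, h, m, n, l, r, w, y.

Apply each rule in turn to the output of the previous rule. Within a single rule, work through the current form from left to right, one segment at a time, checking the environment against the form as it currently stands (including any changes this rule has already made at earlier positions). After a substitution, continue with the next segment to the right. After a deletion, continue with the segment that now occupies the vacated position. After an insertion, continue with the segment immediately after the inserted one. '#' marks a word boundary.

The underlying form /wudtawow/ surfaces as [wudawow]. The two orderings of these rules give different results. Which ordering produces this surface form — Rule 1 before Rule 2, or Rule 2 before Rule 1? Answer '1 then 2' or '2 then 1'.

1 then 2

Order 1 then 2:
  1 Progressive Voicing Assimilation: [wudtawow] → [wuddawow]
  2 Degemination: [wuddawow] → [wudawow]
  result: [wudawow]
Order 2 then 1:
  2 Degemination: no change — [wudtawow]
  1 Progressive Voicing Assimilation: [wudtawow] → [wuddawow]
  result: [wuddawow]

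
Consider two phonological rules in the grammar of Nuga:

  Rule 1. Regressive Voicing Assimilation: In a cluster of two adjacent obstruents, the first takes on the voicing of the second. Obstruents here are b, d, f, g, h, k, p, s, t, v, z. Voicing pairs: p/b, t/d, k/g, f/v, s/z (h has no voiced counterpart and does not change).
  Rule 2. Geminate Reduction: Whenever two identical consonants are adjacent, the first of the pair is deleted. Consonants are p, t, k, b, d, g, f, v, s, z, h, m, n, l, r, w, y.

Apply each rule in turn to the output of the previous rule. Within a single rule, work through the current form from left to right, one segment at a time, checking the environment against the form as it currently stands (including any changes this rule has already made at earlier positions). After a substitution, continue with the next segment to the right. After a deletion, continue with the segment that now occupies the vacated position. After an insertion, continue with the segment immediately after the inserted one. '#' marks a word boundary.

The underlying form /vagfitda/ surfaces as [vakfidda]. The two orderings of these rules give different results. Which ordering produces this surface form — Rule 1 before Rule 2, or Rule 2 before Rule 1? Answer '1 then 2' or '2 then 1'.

2 then 1

Order 1 then 2:
  1 Regressive Voicing Assimilation: [vagfitda] → [vakfidda]
  2 Geminate Reduction: [vakfidda] → [vakfida]
  result: [vakfida]
Order 2 then 1:
  2 Geminate Reduction: no change — [vagfitda]
  1 Regressive Voicing Assimilation: [vagfitda] → [vakfidda]
  result: [vakfidda]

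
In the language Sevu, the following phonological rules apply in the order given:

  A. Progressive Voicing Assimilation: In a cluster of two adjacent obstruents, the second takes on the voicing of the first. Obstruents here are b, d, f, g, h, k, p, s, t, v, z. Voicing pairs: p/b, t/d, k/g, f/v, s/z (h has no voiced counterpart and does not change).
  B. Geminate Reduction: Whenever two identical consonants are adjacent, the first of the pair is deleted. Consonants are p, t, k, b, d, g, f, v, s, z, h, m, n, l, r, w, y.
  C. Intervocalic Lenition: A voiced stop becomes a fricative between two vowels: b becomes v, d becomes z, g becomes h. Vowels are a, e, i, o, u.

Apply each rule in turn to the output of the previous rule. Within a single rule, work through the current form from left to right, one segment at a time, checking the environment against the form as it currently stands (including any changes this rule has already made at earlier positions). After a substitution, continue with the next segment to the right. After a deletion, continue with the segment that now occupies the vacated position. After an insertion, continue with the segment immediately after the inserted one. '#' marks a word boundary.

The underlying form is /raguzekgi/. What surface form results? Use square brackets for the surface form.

A Progressive Voicing Assimilation: [raguzekgi] → [raguzekki]
B Geminate Reduction: [raguzekki] → [raguzeki]
C Intervocalic Lenition: [raguzeki] → [rahuzeki]

[rahuzeki]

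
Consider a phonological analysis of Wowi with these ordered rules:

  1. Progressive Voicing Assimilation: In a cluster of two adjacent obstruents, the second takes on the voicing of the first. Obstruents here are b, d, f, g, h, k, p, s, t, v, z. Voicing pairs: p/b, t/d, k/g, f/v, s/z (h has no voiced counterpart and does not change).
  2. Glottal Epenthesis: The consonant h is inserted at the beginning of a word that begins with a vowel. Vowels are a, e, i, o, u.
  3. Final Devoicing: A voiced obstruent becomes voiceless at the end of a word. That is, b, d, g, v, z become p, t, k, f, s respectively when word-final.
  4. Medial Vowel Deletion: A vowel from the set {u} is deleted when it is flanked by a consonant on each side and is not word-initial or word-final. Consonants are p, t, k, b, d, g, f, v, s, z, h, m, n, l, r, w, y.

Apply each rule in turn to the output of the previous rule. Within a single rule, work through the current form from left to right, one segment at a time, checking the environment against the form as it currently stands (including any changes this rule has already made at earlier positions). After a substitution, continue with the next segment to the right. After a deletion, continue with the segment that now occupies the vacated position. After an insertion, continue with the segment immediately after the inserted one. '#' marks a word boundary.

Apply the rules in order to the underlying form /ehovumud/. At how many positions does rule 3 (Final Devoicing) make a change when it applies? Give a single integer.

1

1 Progressive Voicing Assimilation: no change — [ehovumud]
2 Glottal Epenthesis: [ehovumud] → [hehovumud]
3 Final Devoicing: [hehovumud] → [hehovumut]
4 Medial Vowel Deletion: [hehovumut] → [hehovmt]
Rule 3 changed 1 position(s).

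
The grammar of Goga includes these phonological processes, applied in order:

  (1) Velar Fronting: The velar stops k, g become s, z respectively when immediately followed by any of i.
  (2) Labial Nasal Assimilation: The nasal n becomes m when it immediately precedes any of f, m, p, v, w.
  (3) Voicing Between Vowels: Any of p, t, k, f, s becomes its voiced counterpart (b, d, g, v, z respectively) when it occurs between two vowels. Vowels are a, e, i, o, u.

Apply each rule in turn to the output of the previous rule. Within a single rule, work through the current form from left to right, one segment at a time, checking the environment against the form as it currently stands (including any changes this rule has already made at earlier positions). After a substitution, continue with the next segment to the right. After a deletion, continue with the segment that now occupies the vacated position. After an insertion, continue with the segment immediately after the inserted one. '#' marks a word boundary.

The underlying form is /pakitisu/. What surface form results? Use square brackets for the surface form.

[pazidizu]

(1) Velar Fronting: [pakitisu] → [pasitisu]
(2) Labial Nasal Assimilation: no change — [pasitisu]
(3) Voicing Between Vowels: [pasitisu] → [pazidizu]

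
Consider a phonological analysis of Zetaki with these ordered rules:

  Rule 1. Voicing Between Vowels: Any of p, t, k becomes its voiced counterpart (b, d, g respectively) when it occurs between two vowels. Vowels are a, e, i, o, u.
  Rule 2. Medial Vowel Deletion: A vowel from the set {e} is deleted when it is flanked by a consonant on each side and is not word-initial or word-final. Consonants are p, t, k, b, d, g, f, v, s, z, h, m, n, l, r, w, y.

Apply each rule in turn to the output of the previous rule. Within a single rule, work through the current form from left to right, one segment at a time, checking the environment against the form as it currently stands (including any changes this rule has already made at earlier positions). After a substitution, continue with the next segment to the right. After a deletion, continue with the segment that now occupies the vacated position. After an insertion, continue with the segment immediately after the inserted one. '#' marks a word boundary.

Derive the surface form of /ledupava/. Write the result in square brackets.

[ldubava]

Rule 1 Voicing Between Vowels: [ledupava] → [ledubava]
Rule 2 Medial Vowel Deletion: [ledubava] → [ldubava]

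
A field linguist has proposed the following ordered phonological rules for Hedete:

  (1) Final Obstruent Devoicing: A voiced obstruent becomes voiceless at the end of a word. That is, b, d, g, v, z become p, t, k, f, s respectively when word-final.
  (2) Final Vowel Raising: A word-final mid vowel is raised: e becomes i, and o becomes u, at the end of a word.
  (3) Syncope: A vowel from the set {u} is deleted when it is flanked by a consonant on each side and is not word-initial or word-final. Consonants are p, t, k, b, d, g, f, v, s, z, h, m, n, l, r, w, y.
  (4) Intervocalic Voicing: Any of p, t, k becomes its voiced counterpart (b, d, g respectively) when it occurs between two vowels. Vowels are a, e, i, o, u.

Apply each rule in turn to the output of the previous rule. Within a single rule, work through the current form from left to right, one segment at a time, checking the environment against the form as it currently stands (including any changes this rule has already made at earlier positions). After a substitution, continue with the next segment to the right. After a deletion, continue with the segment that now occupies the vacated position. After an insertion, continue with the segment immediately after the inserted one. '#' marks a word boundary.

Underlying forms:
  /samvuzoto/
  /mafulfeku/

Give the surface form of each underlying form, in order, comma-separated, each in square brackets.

/samvuzoto/:
  (1) Final Obstruent Devoicing: no change — [samvuzoto]
  (2) Final Vowel Raising: [samvuzoto] → [samvuzotu]
  (3) Syncope: [samvuzotu] → [samvzotu]
  (4) Intervocalic Voicing: [samvzotu] → [samvzodu]
/mafulfeku/:
  (1) Final Obstruent Devoicing: no change — [mafulfeku]
  (2) Final Vowel Raising: no change — [mafulfeku]
  (3) Syncope: [mafulfeku] → [maflfeku]
  (4) Intervocalic Voicing: [maflfeku] → [maflfegu]

[samvzodu], [maflfegu]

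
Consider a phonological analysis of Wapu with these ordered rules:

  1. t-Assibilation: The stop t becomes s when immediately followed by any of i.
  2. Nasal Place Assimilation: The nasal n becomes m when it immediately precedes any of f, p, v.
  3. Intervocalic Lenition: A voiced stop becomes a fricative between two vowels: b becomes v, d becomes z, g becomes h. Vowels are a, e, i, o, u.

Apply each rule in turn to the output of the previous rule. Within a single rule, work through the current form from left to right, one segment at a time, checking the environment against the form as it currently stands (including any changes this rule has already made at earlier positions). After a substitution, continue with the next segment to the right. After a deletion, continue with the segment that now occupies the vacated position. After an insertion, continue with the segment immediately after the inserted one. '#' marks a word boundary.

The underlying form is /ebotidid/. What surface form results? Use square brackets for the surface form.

[evosizid]

1 t-Assibilation: [ebotidid] → [ebosidid]
2 Nasal Place Assimilation: no change — [ebosidid]
3 Intervocalic Lenition: [ebosidid] → [evosizid]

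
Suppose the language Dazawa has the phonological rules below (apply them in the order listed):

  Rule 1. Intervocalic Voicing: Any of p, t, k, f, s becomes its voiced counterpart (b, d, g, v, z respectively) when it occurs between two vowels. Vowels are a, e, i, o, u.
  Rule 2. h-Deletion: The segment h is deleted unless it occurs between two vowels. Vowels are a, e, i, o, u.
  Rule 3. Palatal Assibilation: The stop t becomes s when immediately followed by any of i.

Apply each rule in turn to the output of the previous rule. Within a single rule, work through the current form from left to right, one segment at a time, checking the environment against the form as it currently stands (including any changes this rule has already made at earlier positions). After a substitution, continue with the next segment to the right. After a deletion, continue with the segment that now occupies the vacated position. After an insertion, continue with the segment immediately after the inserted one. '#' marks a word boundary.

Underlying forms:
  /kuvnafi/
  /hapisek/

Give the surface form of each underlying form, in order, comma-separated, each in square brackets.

[kuvnavi], [abizek]

/kuvnafi/:
  Rule 1 Intervocalic Voicing: [kuvnafi] → [kuvnavi]
  Rule 2 h-Deletion: no change — [kuvnavi]
  Rule 3 Palatal Assibilation: no change — [kuvnavi]
/hapisek/:
  Rule 1 Intervocalic Voicing: [hapisek] → [habizek]
  Rule 2 h-Deletion: [habizek] → [abizek]
  Rule 3 Palatal Assibilation: no change — [abizek]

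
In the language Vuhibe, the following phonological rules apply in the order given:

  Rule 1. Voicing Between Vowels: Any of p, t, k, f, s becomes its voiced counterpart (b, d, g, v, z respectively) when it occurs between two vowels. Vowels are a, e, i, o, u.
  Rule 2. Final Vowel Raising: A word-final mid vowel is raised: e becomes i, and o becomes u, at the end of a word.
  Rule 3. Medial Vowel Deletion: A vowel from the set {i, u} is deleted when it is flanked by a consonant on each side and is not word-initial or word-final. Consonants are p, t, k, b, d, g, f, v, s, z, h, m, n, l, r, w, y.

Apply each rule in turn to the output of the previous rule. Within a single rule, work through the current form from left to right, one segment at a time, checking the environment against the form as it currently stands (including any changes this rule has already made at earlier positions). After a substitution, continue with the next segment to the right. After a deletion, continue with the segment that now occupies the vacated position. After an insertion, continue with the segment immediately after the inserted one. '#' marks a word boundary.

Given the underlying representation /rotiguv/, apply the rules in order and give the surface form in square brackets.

[rodgv]

Rule 1 Voicing Between Vowels: [rotiguv] → [rodiguv]
Rule 2 Final Vowel Raising: no change — [rodiguv]
Rule 3 Medial Vowel Deletion: [rodiguv] → [rodgv]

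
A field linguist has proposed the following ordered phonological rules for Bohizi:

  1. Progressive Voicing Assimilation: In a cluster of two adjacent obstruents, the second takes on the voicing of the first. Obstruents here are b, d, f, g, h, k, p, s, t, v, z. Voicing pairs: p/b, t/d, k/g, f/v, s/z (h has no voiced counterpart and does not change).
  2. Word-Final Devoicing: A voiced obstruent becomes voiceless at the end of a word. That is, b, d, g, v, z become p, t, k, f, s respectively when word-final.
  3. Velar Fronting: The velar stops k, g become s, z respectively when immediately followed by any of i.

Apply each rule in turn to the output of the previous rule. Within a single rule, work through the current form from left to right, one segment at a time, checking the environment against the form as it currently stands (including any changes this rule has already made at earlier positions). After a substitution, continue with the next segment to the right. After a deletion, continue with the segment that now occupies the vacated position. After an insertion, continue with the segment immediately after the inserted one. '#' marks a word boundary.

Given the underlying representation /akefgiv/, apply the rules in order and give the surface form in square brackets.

[akefsif]

1 Progressive Voicing Assimilation: [akefgiv] → [akefkiv]
2 Word-Final Devoicing: [akefkiv] → [akefkif]
3 Velar Fronting: [akefkif] → [akefsif]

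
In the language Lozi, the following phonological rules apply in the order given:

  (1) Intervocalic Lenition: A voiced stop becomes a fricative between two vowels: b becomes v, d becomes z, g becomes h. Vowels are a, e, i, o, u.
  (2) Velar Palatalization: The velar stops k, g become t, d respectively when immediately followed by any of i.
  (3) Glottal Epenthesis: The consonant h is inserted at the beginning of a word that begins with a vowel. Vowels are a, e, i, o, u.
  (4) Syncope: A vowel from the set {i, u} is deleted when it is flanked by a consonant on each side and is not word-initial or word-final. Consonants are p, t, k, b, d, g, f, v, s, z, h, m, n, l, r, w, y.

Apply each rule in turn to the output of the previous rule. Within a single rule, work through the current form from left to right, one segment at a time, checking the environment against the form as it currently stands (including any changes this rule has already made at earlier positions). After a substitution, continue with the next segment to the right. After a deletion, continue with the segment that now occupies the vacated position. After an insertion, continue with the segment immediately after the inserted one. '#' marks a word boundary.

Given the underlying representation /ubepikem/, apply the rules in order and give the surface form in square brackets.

(1) Intervocalic Lenition: [ubepikem] → [uvepikem]
(2) Velar Palatalization: no change — [uvepikem]
(3) Glottal Epenthesis: [uvepikem] → [huvepikem]
(4) Syncope: [huvepikem] → [hvepkem]

[hvepkem]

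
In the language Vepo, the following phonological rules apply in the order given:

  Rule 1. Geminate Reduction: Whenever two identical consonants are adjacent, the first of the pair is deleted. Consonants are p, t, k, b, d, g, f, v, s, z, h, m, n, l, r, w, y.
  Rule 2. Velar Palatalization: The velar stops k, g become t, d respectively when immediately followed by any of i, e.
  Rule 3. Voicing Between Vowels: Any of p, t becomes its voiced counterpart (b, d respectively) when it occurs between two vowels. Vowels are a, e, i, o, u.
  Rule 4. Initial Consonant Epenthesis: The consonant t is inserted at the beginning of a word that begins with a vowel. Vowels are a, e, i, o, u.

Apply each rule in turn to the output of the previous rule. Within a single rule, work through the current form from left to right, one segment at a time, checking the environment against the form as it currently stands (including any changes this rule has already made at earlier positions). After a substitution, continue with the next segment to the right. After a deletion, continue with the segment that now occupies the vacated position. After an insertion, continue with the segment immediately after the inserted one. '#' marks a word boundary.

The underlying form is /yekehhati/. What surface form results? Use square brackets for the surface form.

Rule 1 Geminate Reduction: [yekehhati] → [yekehati]
Rule 2 Velar Palatalization: [yekehati] → [yetehati]
Rule 3 Voicing Between Vowels: [yetehati] → [yedehadi]
Rule 4 Initial Consonant Epenthesis: no change — [yedehadi]

[yedehadi]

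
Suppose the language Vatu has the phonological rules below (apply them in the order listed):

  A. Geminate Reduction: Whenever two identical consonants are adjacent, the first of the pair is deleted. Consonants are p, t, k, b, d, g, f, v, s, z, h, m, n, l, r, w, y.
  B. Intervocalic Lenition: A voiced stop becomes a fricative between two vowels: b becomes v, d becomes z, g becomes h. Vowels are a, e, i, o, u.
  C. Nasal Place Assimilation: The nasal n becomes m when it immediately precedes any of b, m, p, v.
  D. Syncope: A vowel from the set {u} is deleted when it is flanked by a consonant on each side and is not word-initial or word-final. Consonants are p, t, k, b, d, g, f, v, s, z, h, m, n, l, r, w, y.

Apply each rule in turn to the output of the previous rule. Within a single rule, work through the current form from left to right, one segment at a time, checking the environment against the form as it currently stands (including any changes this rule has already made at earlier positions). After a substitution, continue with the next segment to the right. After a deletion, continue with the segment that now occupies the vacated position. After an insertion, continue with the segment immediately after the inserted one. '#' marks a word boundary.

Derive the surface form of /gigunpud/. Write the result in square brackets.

[gihmpd]

A Geminate Reduction: no change — [gigunpud]
B Intervocalic Lenition: [gigunpud] → [gihunpud]
C Nasal Place Assimilation: [gihunpud] → [gihumpud]
D Syncope: [gihumpud] → [gihmpd]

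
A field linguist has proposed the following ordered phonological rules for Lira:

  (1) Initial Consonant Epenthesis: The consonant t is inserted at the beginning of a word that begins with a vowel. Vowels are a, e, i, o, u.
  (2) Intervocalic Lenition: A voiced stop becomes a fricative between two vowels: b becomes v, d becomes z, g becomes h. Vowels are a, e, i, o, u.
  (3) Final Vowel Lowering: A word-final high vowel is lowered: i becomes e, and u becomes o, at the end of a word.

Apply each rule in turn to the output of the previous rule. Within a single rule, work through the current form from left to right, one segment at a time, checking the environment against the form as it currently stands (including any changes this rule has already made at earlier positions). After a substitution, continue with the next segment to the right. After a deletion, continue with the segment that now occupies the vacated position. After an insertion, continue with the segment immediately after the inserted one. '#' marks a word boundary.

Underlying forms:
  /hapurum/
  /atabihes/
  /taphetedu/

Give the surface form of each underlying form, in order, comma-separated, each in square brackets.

/hapurum/:
  (1) Initial Consonant Epenthesis: no change — [hapurum]
  (2) Intervocalic Lenition: no change — [hapurum]
  (3) Final Vowel Lowering: no change — [hapurum]
/atabihes/:
  (1) Initial Consonant Epenthesis: [atabihes] → [tatabihes]
  (2) Intervocalic Lenition: [tatabihes] → [tatavihes]
  (3) Final Vowel Lowering: no change — [tatavihes]
/taphetedu/:
  (1) Initial Consonant Epenthesis: no change — [taphetedu]
  (2) Intervocalic Lenition: [taphetedu] → [taphetezu]
  (3) Final Vowel Lowering: [taphetezu] → [taphetezo]

[hapurum], [tatavihes], [taphetezo]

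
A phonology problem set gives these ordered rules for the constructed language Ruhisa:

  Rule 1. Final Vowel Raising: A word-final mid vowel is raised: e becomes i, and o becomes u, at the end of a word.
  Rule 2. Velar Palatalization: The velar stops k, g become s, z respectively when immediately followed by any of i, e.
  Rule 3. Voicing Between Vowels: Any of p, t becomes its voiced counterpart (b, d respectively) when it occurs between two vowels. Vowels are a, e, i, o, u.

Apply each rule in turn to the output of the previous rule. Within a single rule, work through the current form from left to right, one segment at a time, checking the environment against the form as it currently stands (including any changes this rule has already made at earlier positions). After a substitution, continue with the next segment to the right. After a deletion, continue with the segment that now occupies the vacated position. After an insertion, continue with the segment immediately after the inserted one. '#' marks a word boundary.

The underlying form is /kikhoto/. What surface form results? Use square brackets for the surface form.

[sikhodu]

Rule 1 Final Vowel Raising: [kikhoto] → [kikhotu]
Rule 2 Velar Palatalization: [kikhotu] → [sikhotu]
Rule 3 Voicing Between Vowels: [sikhotu] → [sikhodu]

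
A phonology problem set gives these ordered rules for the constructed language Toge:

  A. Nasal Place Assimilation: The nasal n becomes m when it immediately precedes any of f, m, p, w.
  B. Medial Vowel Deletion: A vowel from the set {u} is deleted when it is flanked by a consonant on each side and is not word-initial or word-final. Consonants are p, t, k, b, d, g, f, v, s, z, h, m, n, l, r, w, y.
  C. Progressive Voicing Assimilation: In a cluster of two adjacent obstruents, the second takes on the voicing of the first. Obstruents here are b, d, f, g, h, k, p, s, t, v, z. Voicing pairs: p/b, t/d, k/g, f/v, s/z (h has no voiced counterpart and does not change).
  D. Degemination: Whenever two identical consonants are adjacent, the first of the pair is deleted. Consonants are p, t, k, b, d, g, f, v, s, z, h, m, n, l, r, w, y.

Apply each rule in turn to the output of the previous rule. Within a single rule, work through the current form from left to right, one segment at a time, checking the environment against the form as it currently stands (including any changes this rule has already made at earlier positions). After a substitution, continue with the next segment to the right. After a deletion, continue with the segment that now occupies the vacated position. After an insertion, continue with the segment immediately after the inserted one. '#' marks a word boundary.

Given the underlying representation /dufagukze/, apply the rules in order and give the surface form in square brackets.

[dvagze]

A Nasal Place Assimilation: no change — [dufagukze]
B Medial Vowel Deletion: [dufagukze] → [dfagkze]
C Progressive Voicing Assimilation: [dfagkze] → [dvaggze]
D Degemination: [dvaggze] → [dvagze]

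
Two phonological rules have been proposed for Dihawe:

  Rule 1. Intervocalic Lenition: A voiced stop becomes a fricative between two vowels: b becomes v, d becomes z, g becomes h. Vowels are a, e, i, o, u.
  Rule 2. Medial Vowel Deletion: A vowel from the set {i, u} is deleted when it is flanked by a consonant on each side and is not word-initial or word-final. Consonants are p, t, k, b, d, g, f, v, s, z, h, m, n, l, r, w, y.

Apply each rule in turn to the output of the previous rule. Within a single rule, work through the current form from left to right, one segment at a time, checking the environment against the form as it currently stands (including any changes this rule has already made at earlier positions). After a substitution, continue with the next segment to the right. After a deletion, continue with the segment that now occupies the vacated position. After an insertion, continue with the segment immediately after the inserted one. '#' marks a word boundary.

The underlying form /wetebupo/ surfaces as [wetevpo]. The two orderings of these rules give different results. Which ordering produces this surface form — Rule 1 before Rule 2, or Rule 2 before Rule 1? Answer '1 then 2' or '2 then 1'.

1 then 2

Order 1 then 2:
  1 Intervocalic Lenition: [wetebupo] → [wetevupo]
  2 Medial Vowel Deletion: [wetevupo] → [wetevpo]
  result: [wetevpo]
Order 2 then 1:
  2 Medial Vowel Deletion: [wetebupo] → [wetebpo]
  1 Intervocalic Lenition: no change — [wetebpo]
  result: [wetebpo]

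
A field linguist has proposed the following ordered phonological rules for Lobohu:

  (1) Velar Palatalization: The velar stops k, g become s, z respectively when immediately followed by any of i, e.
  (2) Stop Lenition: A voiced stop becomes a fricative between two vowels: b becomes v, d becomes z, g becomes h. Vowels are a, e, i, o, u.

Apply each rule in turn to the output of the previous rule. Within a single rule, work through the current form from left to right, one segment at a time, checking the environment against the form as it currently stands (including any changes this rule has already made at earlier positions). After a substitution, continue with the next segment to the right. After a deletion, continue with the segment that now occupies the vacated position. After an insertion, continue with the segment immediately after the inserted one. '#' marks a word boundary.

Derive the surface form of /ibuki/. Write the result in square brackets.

(1) Velar Palatalization: [ibuki] → [ibusi]
(2) Stop Lenition: [ibusi] → [ivusi]

[ivusi]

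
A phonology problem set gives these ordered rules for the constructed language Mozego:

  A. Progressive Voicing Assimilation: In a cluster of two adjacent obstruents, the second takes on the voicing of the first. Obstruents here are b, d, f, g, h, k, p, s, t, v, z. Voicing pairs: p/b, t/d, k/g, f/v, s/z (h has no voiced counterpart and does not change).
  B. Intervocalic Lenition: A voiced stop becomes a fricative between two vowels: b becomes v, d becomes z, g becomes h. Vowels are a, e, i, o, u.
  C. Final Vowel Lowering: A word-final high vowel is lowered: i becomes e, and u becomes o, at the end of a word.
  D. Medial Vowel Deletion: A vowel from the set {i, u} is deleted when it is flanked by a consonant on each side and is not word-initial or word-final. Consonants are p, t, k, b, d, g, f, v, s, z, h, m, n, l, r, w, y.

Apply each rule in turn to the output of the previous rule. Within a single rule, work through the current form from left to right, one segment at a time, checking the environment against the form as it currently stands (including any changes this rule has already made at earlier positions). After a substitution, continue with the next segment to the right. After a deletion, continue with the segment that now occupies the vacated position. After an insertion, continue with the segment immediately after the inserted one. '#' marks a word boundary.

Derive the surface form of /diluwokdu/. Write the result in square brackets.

A Progressive Voicing Assimilation: [diluwokdu] → [diluwoktu]
B Intervocalic Lenition: no change — [diluwoktu]
C Final Vowel Lowering: [diluwoktu] → [diluwokto]
D Medial Vowel Deletion: [diluwokto] → [dlwokto]

[dlwokto]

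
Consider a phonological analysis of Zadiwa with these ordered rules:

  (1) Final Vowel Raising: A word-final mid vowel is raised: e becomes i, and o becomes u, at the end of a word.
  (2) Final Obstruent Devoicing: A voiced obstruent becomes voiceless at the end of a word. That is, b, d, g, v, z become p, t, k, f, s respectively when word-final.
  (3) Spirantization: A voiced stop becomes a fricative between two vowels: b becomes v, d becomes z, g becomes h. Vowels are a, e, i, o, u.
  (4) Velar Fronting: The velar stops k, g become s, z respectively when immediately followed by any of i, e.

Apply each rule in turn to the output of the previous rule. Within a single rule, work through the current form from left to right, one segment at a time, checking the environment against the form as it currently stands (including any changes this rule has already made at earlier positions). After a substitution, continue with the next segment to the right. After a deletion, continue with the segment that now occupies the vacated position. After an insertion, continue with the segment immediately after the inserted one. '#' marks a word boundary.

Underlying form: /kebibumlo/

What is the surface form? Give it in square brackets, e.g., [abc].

[sevivumlu]

(1) Final Vowel Raising: [kebibumlo] → [kebibumlu]
(2) Final Obstruent Devoicing: no change — [kebibumlu]
(3) Spirantization: [kebibumlu] → [kevivumlu]
(4) Velar Fronting: [kevivumlu] → [sevivumlu]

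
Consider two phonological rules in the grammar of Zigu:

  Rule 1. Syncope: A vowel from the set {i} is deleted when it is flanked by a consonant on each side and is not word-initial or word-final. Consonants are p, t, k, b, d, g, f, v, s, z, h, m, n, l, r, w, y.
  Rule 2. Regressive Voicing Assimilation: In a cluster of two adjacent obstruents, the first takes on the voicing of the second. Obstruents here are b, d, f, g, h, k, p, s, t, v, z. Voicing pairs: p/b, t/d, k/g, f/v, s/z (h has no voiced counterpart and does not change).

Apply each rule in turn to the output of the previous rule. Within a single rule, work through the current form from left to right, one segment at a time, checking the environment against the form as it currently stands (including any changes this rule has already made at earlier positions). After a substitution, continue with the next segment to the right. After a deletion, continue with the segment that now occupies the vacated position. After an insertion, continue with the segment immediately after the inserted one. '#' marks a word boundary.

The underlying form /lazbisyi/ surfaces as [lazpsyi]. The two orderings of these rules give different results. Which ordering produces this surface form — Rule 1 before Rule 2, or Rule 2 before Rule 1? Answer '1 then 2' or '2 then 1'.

1 then 2

Order 1 then 2:
  1 Syncope: [lazbisyi] → [lazbsyi]
  2 Regressive Voicing Assimilation: [lazbsyi] → [lazpsyi]
  result: [lazpsyi]
Order 2 then 1:
  2 Regressive Voicing Assimilation: no change — [lazbisyi]
  1 Syncope: [lazbisyi] → [lazbsyi]
  result: [lazbsyi]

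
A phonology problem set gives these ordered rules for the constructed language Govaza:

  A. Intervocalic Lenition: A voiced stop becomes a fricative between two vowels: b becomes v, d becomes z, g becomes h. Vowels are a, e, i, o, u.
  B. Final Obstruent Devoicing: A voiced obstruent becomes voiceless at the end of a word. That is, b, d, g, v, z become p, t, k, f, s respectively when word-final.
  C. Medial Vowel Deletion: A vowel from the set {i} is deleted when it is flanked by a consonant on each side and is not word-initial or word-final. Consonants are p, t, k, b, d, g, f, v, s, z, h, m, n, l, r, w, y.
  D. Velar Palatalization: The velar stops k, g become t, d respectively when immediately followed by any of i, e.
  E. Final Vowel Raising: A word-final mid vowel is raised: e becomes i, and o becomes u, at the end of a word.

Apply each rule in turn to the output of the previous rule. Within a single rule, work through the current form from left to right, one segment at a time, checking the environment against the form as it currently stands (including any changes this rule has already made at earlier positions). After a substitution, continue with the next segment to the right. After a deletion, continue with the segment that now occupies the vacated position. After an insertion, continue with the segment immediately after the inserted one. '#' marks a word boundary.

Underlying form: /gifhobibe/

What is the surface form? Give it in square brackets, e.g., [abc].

[gfhovvi]

A Intervocalic Lenition: [gifhobibe] → [gifhovive]
B Final Obstruent Devoicing: no change — [gifhovive]
C Medial Vowel Deletion: [gifhovive] → [gfhovve]
D Velar Palatalization: no change — [gfhovve]
E Final Vowel Raising: [gfhovve] → [gfhovvi]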